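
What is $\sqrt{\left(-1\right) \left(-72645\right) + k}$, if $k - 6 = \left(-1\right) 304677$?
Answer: $i \sqrt{232026} \approx 481.69 i$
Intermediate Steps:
$k = -304671$ ($k = 6 - 304677 = -304671$)
$\sqrt{\left(-1\right) \left(-72645\right) + k} = \sqrt{\left(-1\right) \left(-72645\right) - 304671} = \sqrt{72645 - 304671} = \sqrt{-232026} = i \sqrt{232026}$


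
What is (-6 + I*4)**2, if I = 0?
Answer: 36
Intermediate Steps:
(-6 + I*4)**2 = (-6 + 0*4)**2 = (-6 + 0)**2 = (-6)**2 = 36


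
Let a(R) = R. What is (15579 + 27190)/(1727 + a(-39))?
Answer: 42769/1688 ≈ 25.337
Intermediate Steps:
(15579 + 27190)/(1727 + a(-39)) = (15579 + 27190)/(1727 - 39) = 42769/1688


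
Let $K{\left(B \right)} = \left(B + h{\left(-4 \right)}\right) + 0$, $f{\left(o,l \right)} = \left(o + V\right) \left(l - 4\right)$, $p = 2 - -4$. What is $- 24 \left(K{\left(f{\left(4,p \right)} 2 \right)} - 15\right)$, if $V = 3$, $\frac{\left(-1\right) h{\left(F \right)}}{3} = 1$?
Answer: $-240$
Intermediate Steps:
$h{\left(F \right)} = -3$ ($h{\left(F \right)} = \left(-3\right) 1 = -3$)
$p = 6$ ($p = 2 + 4 = 6$)
$f{\left(o,l \right)} = \left(-4 + l\right) \left(3 + o\right)$ ($f{\left(o,l \right)} = \left(o + 3\right) \left(l - 4\right) = \left(3 + o\right) \left(-4 + l\right) = \left(-4 + l\right) \left(3 + o\right)$)
$K{\left(B \right)} = -3 + B$ ($K{\left(B \right)} = \left(B - 3\right) + 0 = \left(-3 + B\right) + 0 = -3 + B$)
$- 24 \left(K{\left(f{\left(4,p \right)} 2 \right)} - 15\right) = - 24 \left(\left(-3 + \left(-12 - 16 + 3 \cdot 6 + 6 \cdot 4\right) 2\right) - 15\right) = - 24 \left(\left(-3 + \left(-12 - 16 + 18 + 24\right) 2\right) - 15\right) = - 24 \left(\left(-3 + 14 \cdot 2\right) - 15\right) = - 24 \left(\left(-3 + 28\right) - 15\right) = - 24 \left(25 - 15\right) = \left(-24\right) 10 = -240$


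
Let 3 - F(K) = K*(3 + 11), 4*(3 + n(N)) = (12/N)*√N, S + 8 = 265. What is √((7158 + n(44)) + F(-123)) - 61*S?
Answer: -15677 + √(4297920 + 66*√11)/22 ≈ -15583.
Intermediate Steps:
S = 257 (S = -8 + 265 = 257)
n(N) = -3 + 3/√N (n(N) = -3 + ((12/N)*√N)/4 = -3 + (12/√N)/4 = -3 + 3/√N)
F(K) = 3 - 14*K (F(K) = 3 - K*(3 + 11) = 3 - K*14 = 3 - 14*K)
√((7158 + n(44)) + F(-123)) - 61*S = √((7158 + (-3 + 3/√44)) + (3 - 14*(-123))) - 61*257 = √((7158 + (-3 + 3*(√11/22))) + (3 + 1722)) - 1*15677 = √((7158 + (-3 + 3*√11/22)) + 1725) - 15677 = √((7155 + 3*√11/22) + 1725) - 15677 = √(8880 + 3*√11/22) - 15677 = -15677 + √(8880 + 3*√11/22)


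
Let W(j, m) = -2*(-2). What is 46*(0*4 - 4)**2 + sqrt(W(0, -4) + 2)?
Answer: 736 + sqrt(6) ≈ 738.45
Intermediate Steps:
W(j, m) = 4
46*(0*4 - 4)**2 + sqrt(W(0, -4) + 2) = 46*(0*4 - 4)**2 + sqrt(4 + 2) = 46*(0 - 4)**2 + sqrt(6) = 46*(-4)**2 + sqrt(6) = 46*16 + sqrt(6) = 736 + sqrt(6)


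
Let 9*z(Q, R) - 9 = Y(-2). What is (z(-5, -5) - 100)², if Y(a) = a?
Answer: 797449/81 ≈ 9845.0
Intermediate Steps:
z(Q, R) = 7/9 (z(Q, R) = 1 + (⅑)*(-2) = 1 - 2/9 = 7/9)
(z(-5, -5) - 100)² = (7/9 - 100)² = (-893/9)² = 797449/81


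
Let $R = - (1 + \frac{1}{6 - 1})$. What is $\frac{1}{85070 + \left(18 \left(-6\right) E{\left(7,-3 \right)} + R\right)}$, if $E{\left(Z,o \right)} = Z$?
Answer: $\frac{5}{421564} \approx 1.1861 \cdot 10^{-5}$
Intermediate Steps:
$R = - \frac{6}{5}$ ($R = - (1 + \frac{1}{5}) = \left(-1\right) \frac{6}{5} = - \frac{6}{5} \approx -1.2$)
$\frac{1}{85070 + \left(18 \left(-6\right) E{\left(7,-3 \right)} + R\right)} = \frac{1}{85070 + \left(18 \left(-6\right) 7 - \frac{6}{5}\right)} = \frac{1}{85070 - \frac{3786}{5}} = \frac{1}{\frac{421564}{5}} = \frac{5}{421564}$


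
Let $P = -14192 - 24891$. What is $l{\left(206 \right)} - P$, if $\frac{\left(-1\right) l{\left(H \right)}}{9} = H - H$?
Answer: $39083$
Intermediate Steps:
$l{\left(H \right)} = 0$ ($l{\left(H \right)} = - 9 \left(H - H\right) = \left(-9\right) 0 = 0$)
$P = -39083$ ($P = -14192 - 24891 = -39083$)
$l{\left(206 \right)} - P = 0 - -39083 = 0 + 39083 = 39083$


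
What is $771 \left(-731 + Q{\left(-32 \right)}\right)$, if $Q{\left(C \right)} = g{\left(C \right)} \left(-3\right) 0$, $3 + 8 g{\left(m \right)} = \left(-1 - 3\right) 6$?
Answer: $-563601$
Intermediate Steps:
$g{\left(m \right)} = - \frac{27}{8}$ ($g{\left(m \right)} = - \frac{3}{8} + \frac{\left(-1 - 3\right) 6}{8} = - \frac{3}{8} + \frac{\left(-4\right) 6}{8} = - \frac{3}{8} + \frac{1}{8} \left(-24\right) = - \frac{3}{8} - 3 = - \frac{27}{8}$)
$Q{\left(C \right)} = 0$ ($Q{\left(C \right)} = \left(- \frac{27}{8}\right) \left(-3\right) 0 = \frac{81}{8} \cdot 0 = 0$)
$771 \left(-731 + Q{\left(-32 \right)}\right) = 771 \left(-731 + 0\right) = 771 \left(-731\right) = -563601$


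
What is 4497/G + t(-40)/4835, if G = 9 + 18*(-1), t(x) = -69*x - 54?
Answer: -7239547/14505 ≈ -499.11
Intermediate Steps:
t(x) = -54 - 69*x
G = -9 (G = 9 - 18 = -9)
4497/G + t(-40)/4835 = 4497/(-9) + (-54 - 69*(-40))/4835 = 4497*(-⅑) + (-54 + 2760)*(1/4835) = -1499/3 + 2706*(1/4835) = -1499/3 + 2706/4835 = -7239547/14505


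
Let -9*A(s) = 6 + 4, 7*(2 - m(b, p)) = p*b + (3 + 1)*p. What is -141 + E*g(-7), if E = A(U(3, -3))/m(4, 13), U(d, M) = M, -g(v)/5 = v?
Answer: -11176/81 ≈ -137.98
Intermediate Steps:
g(v) = -5*v
m(b, p) = 2 - 4*p/7 - b*p/7 (m(b, p) = 2 - (p*b + (3 + 1)*p)/7 = 2 - (b*p + 4*p)/7 = 2 - (4*p + b*p)/7 = 2 + (-4*p/7 - b*p/7) = 2 - 4*p/7 - b*p/7)
A(s) = -10/9 (A(s) = -(6 + 4)/9 = -⅑*10 = -10/9)
E = 7/81 (E = -10/(9*(2 - 4/7*13 - ⅐*4*13)) = -10/(9*(2 - 52/7 - 52/7)) = -10/(9*(-90/7)) = -10/9*(-7/90) = 7/81 ≈ 0.086420)
-141 + E*g(-7) = -141 + 7*(-5*(-7))/81 = -141 + (7/81)*35 = -141 + 245/81 = -11176/81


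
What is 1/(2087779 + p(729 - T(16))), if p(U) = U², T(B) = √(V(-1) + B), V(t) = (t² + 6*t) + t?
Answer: 261923/686034453526 + 729*√10/3430172267630 ≈ 3.8246e-7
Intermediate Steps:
V(t) = t² + 7*t
T(B) = √(-6 + B) (T(B) = √(-(7 - 1) + B) = √(-1*6 + B) = √(-6 + B))
1/(2087779 + p(729 - T(16))) = 1/(2087779 + (729 - √(-6 + 16))²) = 1/(2087779 + (729 - √10)²)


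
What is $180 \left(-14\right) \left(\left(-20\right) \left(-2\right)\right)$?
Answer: $-100800$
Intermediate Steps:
$180 \left(-14\right) \left(\left(-20\right) \left(-2\right)\right) = \left(-2520\right) 40 = -100800$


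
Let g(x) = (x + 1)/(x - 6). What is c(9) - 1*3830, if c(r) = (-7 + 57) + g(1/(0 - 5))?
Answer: -117184/31 ≈ -3780.1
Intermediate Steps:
g(x) = (1 + x)/(-6 + x)
c(r) = 1546/31 (c(r) = (-7 + 57) + (1 + 1/(0 - 5))/(-6 + 1/(0 - 5)) = 50 + (1 + 1/(-5))/(-6 + 1/(-5)) = 50 + (1 - 1/5)/(-6 - 1/5) = 50 + (4/5)/(-31/5) = 50 - 5/31*4/5 = 50 - 4/31 = 1546/31)
c(9) - 1*3830 = 1546/31 - 1*3830 = 1546/31 - 3830 = -117184/31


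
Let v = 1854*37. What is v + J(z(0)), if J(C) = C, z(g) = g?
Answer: 68598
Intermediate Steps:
v = 68598
v + J(z(0)) = 68598 + 0 = 68598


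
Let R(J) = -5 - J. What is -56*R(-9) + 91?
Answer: -133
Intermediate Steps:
-56*R(-9) + 91 = -56*(-5 - 1*(-9)) + 91 = -56*(-5 + 9) + 91 = -56*4 + 91 = -224 + 91 = -133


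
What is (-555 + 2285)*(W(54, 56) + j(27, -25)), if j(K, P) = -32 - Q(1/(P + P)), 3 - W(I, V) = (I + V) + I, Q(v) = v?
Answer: -1669277/5 ≈ -3.3386e+5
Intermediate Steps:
W(I, V) = 3 - V - 2*I (W(I, V) = 3 - ((I + V) + I) = 3 - (V + 2*I) = 3 + (-V - 2*I) = 3 - V - 2*I)
j(K, P) = -32 - 1/(2*P) (j(K, P) = -32 - 1/(P + P) = -32 - 1/(2*P))
(-555 + 2285)*(W(54, 56) + j(27, -25)) = (-555 + 2285)*((3 - 1*56 - 2*54) + (-32 - 1/2/(-25))) = 1730*((3 - 56 - 108) + (-32 - 1/2*(-1/25))) = 1730*(-161 + (-32 + 1/50)) = 1730*(-161 - 1599/50) = 1730*(-9649/50) = -1669277/5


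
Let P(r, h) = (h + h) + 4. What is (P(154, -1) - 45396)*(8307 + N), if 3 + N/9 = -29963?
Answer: 11865401478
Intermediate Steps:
P(r, h) = 4 + 2*h (P(r, h) = 2*h + 4 = 4 + 2*h)
N = -269694 (N = -27 + 9*(-29963) = -27 - 269667 = -269694)
(P(154, -1) - 45396)*(8307 + N) = ((4 + 2*(-1)) - 45396)*(8307 - 269694) = ((4 - 2) - 45396)*(-261387) = (2 - 45396)*(-261387) = -45394*(-261387) = 11865401478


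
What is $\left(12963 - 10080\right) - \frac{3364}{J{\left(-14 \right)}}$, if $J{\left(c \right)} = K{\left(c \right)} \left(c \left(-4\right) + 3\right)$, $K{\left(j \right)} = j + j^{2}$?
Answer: $\frac{15477145}{5369} \approx 2882.7$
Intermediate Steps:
$J{\left(c \right)} = c \left(1 + c\right) \left(3 - 4 c\right)$ ($J{\left(c \right)} = c \left(1 + c\right) \left(c \left(-4\right) + 3\right) = c \left(1 + c\right) \left(- 4 c + 3\right) = c \left(1 + c\right) \left(3 - 4 c\right)$)
$\left(12963 - 10080\right) - \frac{3364}{J{\left(-14 \right)}} = \left(12963 - 10080\right) - \frac{3364}{\left(-14\right) \left(3 - -14 - 4 \left(-14\right)^{2}\right)} = 2883 - \frac{3364}{\left(-14\right) \left(3 + 14 - 784\right)} = 2883 - \frac{3364}{\left(-14\right) \left(-767\right)} = 2883 - \frac{3364}{10738} = 2883 - \frac{1682}{5369} = \frac{15477145}{5369}$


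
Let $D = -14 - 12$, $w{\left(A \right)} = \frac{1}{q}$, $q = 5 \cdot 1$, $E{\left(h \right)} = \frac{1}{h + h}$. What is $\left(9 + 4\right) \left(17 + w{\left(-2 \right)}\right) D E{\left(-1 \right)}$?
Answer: $\frac{14534}{5} \approx 2906.8$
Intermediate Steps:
$E{\left(h \right)} = \frac{1}{2 h}$
$q = 5$
$w{\left(A \right)} = \frac{1}{5}$
$D = -26$ ($D = -14 - 12 = -26$)
$\left(9 + 4\right) \left(17 + w{\left(-2 \right)}\right) D E{\left(-1 \right)} = \left(9 + 4\right) \left(17 + \frac{1}{5}\right) \left(-26\right) \frac{1}{2 \left(-1\right)} = 13 \cdot \frac{86}{5} \left(-26\right) \frac{1}{2} \left(-1\right) = \frac{1118}{5} \left(-26\right) \left(- \frac{1}{2}\right) = \left(- \frac{29068}{5}\right) \left(- \frac{1}{2}\right) = \frac{14534}{5}$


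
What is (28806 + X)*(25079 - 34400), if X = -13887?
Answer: -139059999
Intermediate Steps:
(28806 + X)*(25079 - 34400) = (28806 - 13887)*(25079 - 34400) = 14919*(-9321) = -139059999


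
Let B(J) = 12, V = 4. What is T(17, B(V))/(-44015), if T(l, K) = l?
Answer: -17/44015 ≈ -0.00038623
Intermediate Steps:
T(17, B(V))/(-44015) = 17/(-44015) = 17*(-1/44015) = -17/44015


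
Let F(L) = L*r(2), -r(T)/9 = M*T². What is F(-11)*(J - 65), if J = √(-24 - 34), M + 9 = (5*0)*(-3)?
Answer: 231660 - 3564*I*√58 ≈ 2.3166e+5 - 27143.0*I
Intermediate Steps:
M = -9 (M = -9 + (5*0)*(-3) = -9 + 0*(-3) = -9 + 0 = -9)
r(T) = 81*T² (r(T) = -(-81)*T² = 81*T²)
J = I*√58 (J = √(-58) = I*√58 ≈ 7.6158*I)
F(L) = 324*L (F(L) = L*(81*2²) = L*(81*4) = L*324 = 324*L)
F(-11)*(J - 65) = (324*(-11))*(I*√58 - 65) = -3564*(-65 + I*√58) = 231660 - 3564*I*√58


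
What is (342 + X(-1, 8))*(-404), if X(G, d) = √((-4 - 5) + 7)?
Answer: -138168 - 404*I*√2 ≈ -1.3817e+5 - 571.34*I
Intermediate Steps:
X(G, d) = I*√2 (X(G, d) = √(-9 + 7) = √(-2) = I*√2)
(342 + X(-1, 8))*(-404) = (342 + I*√2)*(-404) = -138168 - 404*I*√2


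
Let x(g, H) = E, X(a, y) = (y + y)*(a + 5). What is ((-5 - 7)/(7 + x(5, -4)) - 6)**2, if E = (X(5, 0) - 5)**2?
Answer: 2601/64 ≈ 40.641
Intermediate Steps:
X(a, y) = 2*y*(5 + a) (X(a, y) = (2*y)*(5 + a) = 2*y*(5 + a))
E = 25 (E = (2*0*(5 + 5) - 5)**2 = (2*0*10 - 5)**2 = (0 - 5)**2 = (-5)**2 = 25)
x(g, H) = 25
((-5 - 7)/(7 + x(5, -4)) - 6)**2 = ((-5 - 7)/(7 + 25) - 6)**2 = (-12/32 - 6)**2 = (-12*1/32 - 6)**2 = (-3/8 - 6)**2 = (-51/8)**2 = 2601/64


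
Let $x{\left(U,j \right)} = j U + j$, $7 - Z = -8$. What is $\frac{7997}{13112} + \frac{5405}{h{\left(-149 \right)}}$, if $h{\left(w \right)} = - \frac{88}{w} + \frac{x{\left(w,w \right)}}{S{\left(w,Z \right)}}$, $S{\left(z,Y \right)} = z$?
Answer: $- \frac{236000853}{6545272} \approx -36.057$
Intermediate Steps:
$Z = 15$ ($Z = 7 - -8 = 7 + 8 = 15$)
$x{\left(U,j \right)} = j + U j$ ($x{\left(U,j \right)} = U j + j = j + U j$)
$h{\left(w \right)} = 1 + w - \frac{88}{w}$ ($h{\left(w \right)} = - \frac{88}{w} + \frac{w \left(1 + w\right)}{w} = - \frac{88}{w} + \left(1 + w\right) = 1 + w - \frac{88}{w}$)
$\frac{7997}{13112} + \frac{5405}{h{\left(-149 \right)}} = \frac{7997}{13112} + \frac{5405}{1 - 149 - \frac{88}{-149}} = 7997 \cdot \frac{1}{13112} + \frac{5405}{1 - 149 - - \frac{88}{149}} = \frac{727}{1192} + \frac{5405}{1 - 149 + \frac{88}{149}} = \frac{727}{1192} + \frac{5405}{- \frac{21964}{149}} = \frac{727}{1192} + 5405 \left(- \frac{149}{21964}\right) = \frac{727}{1192} - \frac{805345}{21964} = - \frac{236000853}{6545272}$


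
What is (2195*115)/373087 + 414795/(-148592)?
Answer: -117246286565/55437743504 ≈ -2.1149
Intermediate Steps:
(2195*115)/373087 + 414795/(-148592) = 252425*(1/373087) + 414795*(-1/148592) = 252425/373087 - 414795/148592 = -117246286565/55437743504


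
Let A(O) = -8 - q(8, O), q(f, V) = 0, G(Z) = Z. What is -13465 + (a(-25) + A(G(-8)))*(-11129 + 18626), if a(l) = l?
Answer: -260866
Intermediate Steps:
A(O) = -8 (A(O) = -8 - 1*0 = -8 + 0 = -8)
-13465 + (a(-25) + A(G(-8)))*(-11129 + 18626) = -13465 + (-25 - 8)*(-11129 + 18626) = -13465 - 33*7497 = -13465 - 247401 = -260866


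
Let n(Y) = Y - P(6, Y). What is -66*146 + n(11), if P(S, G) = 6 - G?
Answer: -9620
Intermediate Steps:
n(Y) = -6 + 2*Y (n(Y) = Y - (6 - Y) = Y + (-6 + Y) = -6 + 2*Y)
-66*146 + n(11) = -66*146 + (-6 + 2*11) = -9636 + (-6 + 22) = -9636 + 16 = -9620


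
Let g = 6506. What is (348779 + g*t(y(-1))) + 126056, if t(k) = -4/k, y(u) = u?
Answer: 500859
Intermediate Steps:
(348779 + g*t(y(-1))) + 126056 = (348779 + 6506*(-4/(-1))) + 126056 = (348779 + 6506*(-4*(-1))) + 126056 = (348779 + 6506*4) + 126056 = (348779 + 26024) + 126056 = 374803 + 126056 = 500859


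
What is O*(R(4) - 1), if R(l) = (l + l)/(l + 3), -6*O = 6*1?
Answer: -1/7 ≈ -0.14286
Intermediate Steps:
O = -1 ≈ -1.0000
R(l) = 2*l/(3 + l) (R(l) = (2*l)/(3 + l) = 2*l/(3 + l))
O*(R(4) - 1) = -(2*4/(3 + 4) - 1) = -(2*4/7 - 1) = -(2*4*(1/7) - 1) = -(8/7 - 1) = -1*1/7 = -1/7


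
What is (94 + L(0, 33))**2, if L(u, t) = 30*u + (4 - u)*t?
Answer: 51076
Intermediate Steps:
L(u, t) = 30*u + t*(4 - u)
(94 + L(0, 33))**2 = (94 + (4*33 + 30*0 - 1*33*0))**2 = (94 + (132 + 0 + 0))**2 = (94 + 132)**2 = 226**2 = 51076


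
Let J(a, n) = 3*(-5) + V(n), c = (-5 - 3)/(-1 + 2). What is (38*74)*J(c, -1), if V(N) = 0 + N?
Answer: -44992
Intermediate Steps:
c = -8 (c = -8/1 = -8*1 = -8)
V(N) = N
J(a, n) = -15 + n (J(a, n) = 3*(-5) + n = -15 + n)
(38*74)*J(c, -1) = (38*74)*(-15 - 1) = 2812*(-16) = -44992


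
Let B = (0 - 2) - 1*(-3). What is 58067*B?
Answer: 58067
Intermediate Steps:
B = 1 (B = -2 + 3 = 1)
58067*B = 58067*1 = 58067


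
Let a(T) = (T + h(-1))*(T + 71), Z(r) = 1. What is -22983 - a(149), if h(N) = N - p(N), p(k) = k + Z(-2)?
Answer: -55543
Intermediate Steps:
p(k) = 1 + k (p(k) = k + 1 = 1 + k)
h(N) = -1 (h(N) = N - (1 + N) = N + (-1 - N) = -1)
a(T) = (-1 + T)*(71 + T) (a(T) = (T - 1)*(T + 71) = (-1 + T)*(71 + T))
-22983 - a(149) = -22983 - (-71 + 149² + 70*149) = -22983 - (-71 + 22201 + 10430) = -22983 - 1*32560 = -22983 - 32560 = -55543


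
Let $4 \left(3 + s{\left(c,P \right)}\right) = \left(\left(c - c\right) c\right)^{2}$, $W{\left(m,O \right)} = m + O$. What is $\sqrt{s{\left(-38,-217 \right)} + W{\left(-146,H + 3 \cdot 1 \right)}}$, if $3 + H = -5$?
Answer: $i \sqrt{154} \approx 12.41 i$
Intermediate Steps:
$H = -8$ ($H = -3 - 5 = -8$)
$W{\left(m,O \right)} = O + m$
$s{\left(c,P \right)} = -3$ ($s{\left(c,P \right)} = -3 + \frac{\left(\left(c - c\right) c\right)^{2}}{4} = -3 + \frac{\left(0 c\right)^{2}}{4} = -3 + \frac{0^{2}}{4} = -3 + \frac{1}{4} \cdot 0 = -3 + 0 = -3$)
$\sqrt{s{\left(-38,-217 \right)} + W{\left(-146,H + 3 \cdot 1 \right)}} = \sqrt{-3 + \left(\left(-8 + 3 \cdot 1\right) - 146\right)} = \sqrt{-3 + \left(\left(-8 + 3\right) - 146\right)} = \sqrt{-3 - 151} = \sqrt{-154} = i \sqrt{154}$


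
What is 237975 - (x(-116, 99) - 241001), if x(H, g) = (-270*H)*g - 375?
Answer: -2621329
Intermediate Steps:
x(H, g) = -375 - 270*H*g (x(H, g) = -270*H*g - 375 = -375 - 270*H*g)
237975 - (x(-116, 99) - 241001) = 237975 - ((-375 - 270*(-116)*99) - 241001) = 237975 - ((-375 + 3100680) - 241001) = 237975 - (3100305 - 241001) = 237975 - 1*2859304 = 237975 - 2859304 = -2621329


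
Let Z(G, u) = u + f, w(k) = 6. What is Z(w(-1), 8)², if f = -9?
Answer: 1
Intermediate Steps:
Z(G, u) = -9 + u (Z(G, u) = u - 9 = -9 + u)
Z(w(-1), 8)² = (-9 + 8)² = (-1)² = 1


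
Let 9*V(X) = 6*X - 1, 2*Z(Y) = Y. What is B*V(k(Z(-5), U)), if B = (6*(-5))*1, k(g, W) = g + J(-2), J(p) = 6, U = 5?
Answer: -200/3 ≈ -66.667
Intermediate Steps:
Z(Y) = Y/2
k(g, W) = 6 + g (k(g, W) = g + 6 = 6 + g)
V(X) = -⅑ + 2*X/3 (V(X) = (6*X - 1)/9 = (-1 + 6*X)/9 = -⅑ + 2*X/3)
B = -30 (B = -30*1 = -30)
B*V(k(Z(-5), U)) = -30*(-⅑ + 2*(6 + (½)*(-5))/3) = -30*(-⅑ + 2*(6 - 5/2)/3) = -30*(-⅑ + (⅔)*(7/2)) = -30*(-⅑ + 7/3) = -30*20/9 = -200/3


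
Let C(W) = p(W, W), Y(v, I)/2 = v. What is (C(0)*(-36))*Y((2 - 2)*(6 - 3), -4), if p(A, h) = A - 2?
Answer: 0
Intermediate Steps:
Y(v, I) = 2*v
p(A, h) = -2 + A
C(W) = -2 + W
(C(0)*(-36))*Y((2 - 2)*(6 - 3), -4) = ((-2 + 0)*(-36))*(2*((2 - 2)*(6 - 3))) = (-2*(-36))*(2*(0*3)) = 72*(2*0) = 72*0 = 0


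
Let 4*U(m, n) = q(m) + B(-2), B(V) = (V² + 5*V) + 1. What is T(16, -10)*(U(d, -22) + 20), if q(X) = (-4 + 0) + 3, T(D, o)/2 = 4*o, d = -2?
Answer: -1480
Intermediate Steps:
T(D, o) = 8*o (T(D, o) = 2*(4*o) = 8*o)
B(V) = 1 + V² + 5*V
q(X) = -1 (q(X) = -4 + 3 = -1)
U(m, n) = -3/2 (U(m, n) = (-1 + (1 + (-2)² + 5*(-2)))/4 = (-1 + (1 + 4 - 10))/4 = (-1 - 5)/4 = (¼)*(-6) = -3/2)
T(16, -10)*(U(d, -22) + 20) = (8*(-10))*(-3/2 + 20) = -80*37/2 = -1480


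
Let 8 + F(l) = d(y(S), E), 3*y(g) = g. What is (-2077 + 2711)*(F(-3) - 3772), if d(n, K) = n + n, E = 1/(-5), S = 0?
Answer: -2396520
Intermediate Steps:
y(g) = g/3
E = -1/5 ≈ -0.20000
d(n, K) = 2*n
F(l) = -8 (F(l) = -8 + 2*((1/3)*0) = -8 + 2*0 = -8 + 0 = -8)
(-2077 + 2711)*(F(-3) - 3772) = (-2077 + 2711)*(-8 - 3772) = 634*(-3780) = -2396520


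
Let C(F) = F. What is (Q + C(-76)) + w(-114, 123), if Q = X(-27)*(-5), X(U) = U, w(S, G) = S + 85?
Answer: 30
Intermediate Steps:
w(S, G) = 85 + S
Q = 135 (Q = -27*(-5) = 135)
(Q + C(-76)) + w(-114, 123) = (135 - 76) + (85 - 114) = 59 - 29 = 30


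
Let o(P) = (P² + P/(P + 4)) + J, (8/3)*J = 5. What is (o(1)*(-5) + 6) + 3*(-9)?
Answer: -291/8 ≈ -36.375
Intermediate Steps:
J = 15/8 (J = (3/8)*5 = 15/8 ≈ 1.8750)
o(P) = 15/8 + P² + P/(4 + P) (o(P) = (P² + P/(P + 4)) + 15/8 = (P² + P/(4 + P)) + 15/8 = 15/8 + P² + P/(4 + P))
(o(1)*(-5) + 6) + 3*(-9) = (((60 + 8*1³ + 23*1 + 32*1²)/(8*(4 + 1)))*(-5) + 6) + 3*(-9) = (((⅛)*(60 + 8*1 + 23 + 32*1)/5)*(-5) + 6) - 27 = (((⅛)*(⅕)*(60 + 8 + 23 + 32))*(-5) + 6) - 27 = (((⅛)*(⅕)*123)*(-5) + 6) - 27 = ((123/40)*(-5) + 6) - 27 = (-123/8 + 6) - 27 = -75/8 - 27 = -291/8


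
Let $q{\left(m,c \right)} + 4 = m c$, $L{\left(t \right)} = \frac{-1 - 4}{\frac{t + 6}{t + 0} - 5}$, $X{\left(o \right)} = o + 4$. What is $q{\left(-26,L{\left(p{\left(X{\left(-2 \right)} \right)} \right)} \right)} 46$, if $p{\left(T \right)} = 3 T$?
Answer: $- \frac{6532}{3} \approx -2177.3$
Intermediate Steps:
$X{\left(o \right)} = 4 + o$
$L{\left(t \right)} = - \frac{5}{-5 + \frac{6 + t}{t}}$ ($L{\left(t \right)} = - \frac{5}{\frac{6 + t}{t} - 5} = - \frac{5}{-5 + \frac{6 + t}{t}}$)
$q{\left(m,c \right)} = -4 + c m$ ($q{\left(m,c \right)} = -4 + m c = -4 + c m$)
$q{\left(-26,L{\left(p{\left(X{\left(-2 \right)} \right)} \right)} \right)} 46 = \left(-4 + \frac{5 \cdot 3 \left(4 - 2\right)}{2 \left(-3 + 2 \cdot 3 \left(4 - 2\right)\right)} \left(-26\right)\right) 46 = \left(-4 + \frac{5 \cdot 3 \cdot 2}{2 \left(-3 + 2 \cdot 3 \cdot 2\right)} \left(-26\right)\right) 46 = \left(-4 + \frac{5}{2} \cdot 6 \frac{1}{-3 + 2 \cdot 6} \left(-26\right)\right) 46 = \left(-4 + \frac{5}{2} \cdot 6 \frac{1}{-3 + 12} \left(-26\right)\right) 46 = \left(-4 + \frac{5}{2} \cdot 6 \cdot \frac{1}{9} \left(-26\right)\right) 46 = \left(-4 + \frac{5}{3} \left(-26\right)\right) 46 = \left(-4 - \frac{130}{3}\right) 46 = \left(- \frac{142}{3}\right) 46 = - \frac{6532}{3}$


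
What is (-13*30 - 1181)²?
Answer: 2468041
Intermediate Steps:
(-13*30 - 1181)² = (-390 - 1181)² = (-1571)² = 2468041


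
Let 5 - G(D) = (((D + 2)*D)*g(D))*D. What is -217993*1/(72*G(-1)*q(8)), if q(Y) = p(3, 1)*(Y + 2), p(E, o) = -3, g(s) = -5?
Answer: 217993/21600 ≈ 10.092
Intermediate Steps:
q(Y) = -6 - 3*Y (q(Y) = -3*(Y + 2) = -3*(2 + Y) = -6 - 3*Y)
G(D) = 5 + 5*D²*(2 + D) (G(D) = 5 - ((D + 2)*D)*(-5)*D = 5 - ((2 + D)*D)*(-5)*D = 5 - (D*(2 + D))*(-5)*D = 5 - (-5*D*(2 + D))*D = 5 - (-5)*D²*(2 + D) = 5 + 5*D²*(2 + D))
-217993*1/(72*G(-1)*q(8)) = -217993*1/(72*(-6 - 3*8)*(5 + 5*(-1)³ + 10*(-1)²)) = -217993*1/(72*(-6 - 24)*(5 + 5*(-1) + 10*1)) = -217993*(-1/(2160*(5 - 5 + 10))) = -217993/((10*(-30))*72) = -217993/((-300*72)) = -217993/(-21600) = -217993*(-1/21600) = 217993/21600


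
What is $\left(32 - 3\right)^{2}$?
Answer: $841$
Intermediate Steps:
$\left(32 - 3\right)^{2} = 29^{2} = 841$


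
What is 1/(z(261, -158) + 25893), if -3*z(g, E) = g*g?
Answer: 1/3186 ≈ 0.00031387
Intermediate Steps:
z(g, E) = -g²/3 (z(g, E) = -g*g/3 = -g²/3)
1/(z(261, -158) + 25893) = 1/(-⅓*261² + 25893) = 1/(-⅓*68121 + 25893) = 1/(-22707 + 25893) = 1/3186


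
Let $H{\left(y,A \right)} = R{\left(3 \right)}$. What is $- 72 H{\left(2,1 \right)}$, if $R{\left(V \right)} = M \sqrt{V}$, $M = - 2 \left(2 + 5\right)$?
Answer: $1008 \sqrt{3} \approx 1745.9$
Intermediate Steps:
$M = -14$ ($M = \left(-2\right) 7 = -14$)
$R{\left(V \right)} = - 14 \sqrt{V}$
$H{\left(y,A \right)} = - 14 \sqrt{3}$
$- 72 H{\left(2,1 \right)} = - 72 \left(- 14 \sqrt{3}\right) = 1008 \sqrt{3}$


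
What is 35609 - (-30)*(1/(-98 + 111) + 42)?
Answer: 479327/13 ≈ 36871.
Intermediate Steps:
35609 - (-30)*(1/(-98 + 111) + 42) = 35609 - (-30)*(1/13 + 42) = 35609 - (-30)*547/13 = 35609 - 1*(-16410/13) = 35609 + 16410/13 = 479327/13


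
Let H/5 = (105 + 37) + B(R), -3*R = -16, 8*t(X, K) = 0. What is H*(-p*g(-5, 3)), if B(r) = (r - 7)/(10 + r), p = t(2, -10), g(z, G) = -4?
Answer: 0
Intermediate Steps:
t(X, K) = 0 (t(X, K) = (⅛)*0 = 0)
p = 0
R = 16/3 (R = -⅓*(-16) = 16/3 ≈ 5.3333)
B(r) = (-7 + r)/(10 + r)
H = 32635/46 (H = 5*((105 + 37) + (-7 + 16/3)/(10 + 16/3)) = 5*(142 - 5/3/(46/3)) = 5*(142 + (3/46)*(-5/3)) = 5*(142 - 5/46) = 5*(6527/46) = 32635/46 ≈ 709.46)
H*(-p*g(-5, 3)) = 32635*(-0*(-4))/46 = 32635*(-1*0)/46 = (32635/46)*0 = 0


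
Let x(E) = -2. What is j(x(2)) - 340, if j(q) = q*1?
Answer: -342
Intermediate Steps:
j(q) = q
j(x(2)) - 340 = -2 - 340 = -342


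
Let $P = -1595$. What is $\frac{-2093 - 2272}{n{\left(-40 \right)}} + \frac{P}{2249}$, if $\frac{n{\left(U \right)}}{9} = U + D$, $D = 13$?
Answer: $\frac{1047700}{60723} \approx 17.254$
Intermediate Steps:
$n{\left(U \right)} = 117 + 9 U$ ($n{\left(U \right)} = 9 \left(U + 13\right) = 9 \left(13 + U\right) = 117 + 9 U$)
$\frac{-2093 - 2272}{n{\left(-40 \right)}} + \frac{P}{2249} = \frac{-2093 - 2272}{117 + 9 \left(-40\right)} - \frac{1595}{2249} = \frac{-2093 - 2272}{117 - 360} - \frac{1595}{2249} = - \frac{4365}{-243} - \frac{1595}{2249} = \left(-4365\right) \left(- \frac{1}{243}\right) - \frac{1595}{2249} = \frac{485}{27} - \frac{1595}{2249} = \frac{1047700}{60723}$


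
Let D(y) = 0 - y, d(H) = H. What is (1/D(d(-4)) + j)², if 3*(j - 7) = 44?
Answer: 69169/144 ≈ 480.34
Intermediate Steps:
j = 65/3 (j = 7 + (⅓)*44 = 7 + 44/3 = 65/3 ≈ 21.667)
D(y) = -y
(1/D(d(-4)) + j)² = (1/(-1*(-4)) + 65/3)² = (1/4 + 65/3)² = (¼ + 65/3)² = (263/12)² = 69169/144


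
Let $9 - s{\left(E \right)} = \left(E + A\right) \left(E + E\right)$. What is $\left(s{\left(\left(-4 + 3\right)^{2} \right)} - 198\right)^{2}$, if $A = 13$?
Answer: $47089$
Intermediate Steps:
$s{\left(E \right)} = 9 - 2 E \left(13 + E\right)$ ($s{\left(E \right)} = 9 - \left(E + 13\right) \left(E + E\right) = 9 - \left(13 + E\right) 2 E = 9 - 2 E \left(13 + E\right)$)
$\left(s{\left(\left(-4 + 3\right)^{2} \right)} - 198\right)^{2} = \left(\left(9 - 26 \left(-4 + 3\right)^{2} - 2 \left(\left(-4 + 3\right)^{2}\right)^{2}\right) - 198\right)^{2} = \left(\left(9 - 26 \left(-1\right)^{2} - 2 \left(\left(-1\right)^{2}\right)^{2}\right) - 198\right)^{2} = \left(\left(9 - 26 - 2 \cdot 1^{2}\right) - 198\right)^{2} = \left(\left(9 - 26 - 2\right) - 198\right)^{2} = \left(-19 - 198\right)^{2} = \left(-217\right)^{2} = 47089$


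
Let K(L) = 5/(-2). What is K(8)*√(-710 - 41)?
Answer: -5*I*√751/2 ≈ -68.511*I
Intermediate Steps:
K(L) = -5/2 (K(L) = 5*(-½) = -5/2)
K(8)*√(-710 - 41) = -5*√(-710 - 41)/2 = -5*I*√751/2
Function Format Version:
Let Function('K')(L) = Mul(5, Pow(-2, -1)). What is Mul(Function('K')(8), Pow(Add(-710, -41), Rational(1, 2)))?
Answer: Mul(Rational(-5, 2), I, Pow(751, Rational(1, 2))) ≈ Mul(-68.511, I)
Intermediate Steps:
Function('K')(L) = Rational(-5, 2) (Function('K')(L) = Mul(5, Rational(-1, 2)) = Rational(-5, 2))
Mul(Function('K')(8), Pow(Add(-710, -41), Rational(1, 2))) = Mul(Rational(-5, 2), Pow(Add(-710, -41), Rational(1, 2))) = Mul(Rational(-5, 2), Pow(-751, Rational(1, 2))) = Mul(Rational(-5, 2), Mul(I, Pow(751, Rational(1, 2)))) = Mul(Rational(-5, 2), I, Pow(751, Rational(1, 2)))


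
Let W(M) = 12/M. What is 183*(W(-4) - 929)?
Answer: -170556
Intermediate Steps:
183*(W(-4) - 929) = 183*(12/(-4) - 929) = 183*(12*(-¼) - 929) = 183*(-3 - 929) = 183*(-932) = -170556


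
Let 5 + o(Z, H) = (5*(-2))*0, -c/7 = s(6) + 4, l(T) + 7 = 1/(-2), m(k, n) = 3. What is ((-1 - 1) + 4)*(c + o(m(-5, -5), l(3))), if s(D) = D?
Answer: -150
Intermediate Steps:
l(T) = -15/2 (l(T) = -7 + 1/(-2) = -7 - ½ = -15/2)
c = -70 (c = -7*(6 + 4) = -7*10 = -70)
o(Z, H) = -5 (o(Z, H) = -5 + (5*(-2))*0 = -5 - 10*0 = -5 + 0 = -5)
((-1 - 1) + 4)*(c + o(m(-5, -5), l(3))) = ((-1 - 1) + 4)*(-70 - 5) = (-2 + 4)*(-75) = 2*(-75) = -150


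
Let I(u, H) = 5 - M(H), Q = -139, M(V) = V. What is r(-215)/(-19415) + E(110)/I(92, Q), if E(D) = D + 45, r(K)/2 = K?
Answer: 614249/559152 ≈ 1.0985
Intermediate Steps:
r(K) = 2*K
E(D) = 45 + D
I(u, H) = 5 - H
r(-215)/(-19415) + E(110)/I(92, Q) = (2*(-215))/(-19415) + (45 + 110)/(5 - 1*(-139)) = -430*(-1/19415) + 155/(5 + 139) = 86/3883 + 155/144 = 614249/559152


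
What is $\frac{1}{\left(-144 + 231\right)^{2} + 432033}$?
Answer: $\frac{1}{439602} \approx 2.2748 \cdot 10^{-6}$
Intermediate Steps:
$\frac{1}{\left(-144 + 231\right)^{2} + 432033} = \frac{1}{87^{2} + 432033} = \frac{1}{7569 + 432033} = \frac{1}{439602}$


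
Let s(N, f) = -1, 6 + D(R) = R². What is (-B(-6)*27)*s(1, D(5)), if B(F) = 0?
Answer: 0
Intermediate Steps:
D(R) = -6 + R²
(-B(-6)*27)*s(1, D(5)) = (-1*0*27)*(-1) = (0*27)*(-1) = 0*(-1) = 0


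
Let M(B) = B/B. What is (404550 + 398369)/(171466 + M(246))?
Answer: 802919/171467 ≈ 4.6826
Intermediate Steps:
M(B) = 1
(404550 + 398369)/(171466 + M(246)) = (404550 + 398369)/(171466 + 1) = 802919/171467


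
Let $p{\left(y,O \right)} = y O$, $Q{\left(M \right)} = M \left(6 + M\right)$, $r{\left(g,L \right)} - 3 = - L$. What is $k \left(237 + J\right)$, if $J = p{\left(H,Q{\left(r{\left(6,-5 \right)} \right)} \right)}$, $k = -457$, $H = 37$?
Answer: $-2002117$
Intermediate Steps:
$r{\left(g,L \right)} = 3 - L$
$p{\left(y,O \right)} = O y$
$J = 4144$ ($J = \left(3 - -5\right) \left(6 + \left(3 - -5\right)\right) 37 = \left(3 + 5\right) \left(6 + \left(3 + 5\right)\right) 37 = 8 \left(6 + 8\right) 37 = 8 \cdot 14 \cdot 37 = 112 \cdot 37 = 4144$)
$k \left(237 + J\right) = - 457 \left(237 + 4144\right) = \left(-457\right) 4381 = -2002117$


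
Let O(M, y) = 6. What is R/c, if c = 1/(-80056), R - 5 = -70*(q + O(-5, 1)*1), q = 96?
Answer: 571199560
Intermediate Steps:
R = -7135 (R = 5 - 70*(96 + 6*1) = 5 - 70*(96 + 6) = 5 - 70*102 = 5 - 7140 = -7135)
c = -1/80056 ≈ -1.2491e-5
R/c = -7135/(-1/80056) = -7135*(-80056) = 571199560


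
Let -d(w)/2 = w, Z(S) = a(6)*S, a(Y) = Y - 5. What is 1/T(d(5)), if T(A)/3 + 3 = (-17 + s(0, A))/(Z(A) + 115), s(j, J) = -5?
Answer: -35/337 ≈ -0.10386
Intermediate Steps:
a(Y) = -5 + Y
Z(S) = S (Z(S) = (-5 + 6)*S = 1*S = S)
d(w) = -2*w
T(A) = -9 - 66/(115 + A) (T(A) = -9 + 3*((-17 - 5)/(A + 115)) = -9 + 3*(-22/(115 + A)) = -9 - 66/(115 + A))
1/T(d(5)) = 1/(3*(-367 - (-6)*5)/(115 - 2*5)) = 1/(3*(-367 - 3*(-10))/(115 - 10)) = 1/(3*(-367 + 30)/105) = 1/(3*(1/105)*(-337)) = 1/(-337/35) = -35/337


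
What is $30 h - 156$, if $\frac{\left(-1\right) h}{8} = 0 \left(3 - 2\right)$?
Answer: $-156$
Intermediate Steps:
$h = 0$ ($h = - 8 \cdot 0 \left(3 - 2\right) = - 8 \cdot 0 \cdot 1 = \left(-8\right) 0 = 0$)
$30 h - 156 = 30 \cdot 0 - 156 = 0 - 156 = -156$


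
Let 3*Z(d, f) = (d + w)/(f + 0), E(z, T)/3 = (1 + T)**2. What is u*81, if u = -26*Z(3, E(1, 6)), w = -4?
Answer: 234/49 ≈ 4.7755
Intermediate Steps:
E(z, T) = 3*(1 + T)**2
Z(d, f) = (-4 + d)/(3*f) (Z(d, f) = ((d - 4)/(f + 0))/3 = ((-4 + d)/f)/3 = (-4 + d)/(3*f))
u = 26/441 (u = -26*(-4 + 3)/(3*(3*(1 + 6)**2)) = -26*(-1)/(3*(3*7**2)) = -26*(-1)/(3*(3*49)) = -26*(-1)/(3*147) = -26*(-1/441) = 26/441 ≈ 0.058957)
u*81 = (26/441)*81 = 234/49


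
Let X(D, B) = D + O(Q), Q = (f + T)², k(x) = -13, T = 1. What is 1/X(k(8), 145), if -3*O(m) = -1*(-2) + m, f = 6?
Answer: -1/30 ≈ -0.033333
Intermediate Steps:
Q = 49 (Q = (6 + 1)² = 7² = 49)
O(m) = -⅔ - m/3 (O(m) = -(-1*(-2) + m)/3 = -(2 + m)/3 = -⅔ - m/3)
X(D, B) = -17 + D (X(D, B) = D + (-⅔ - ⅓*49) = D + (-⅔ - 49/3) = D - 17 = -17 + D)
1/X(k(8), 145) = 1/(-17 - 13) = 1/(-30) = -1/30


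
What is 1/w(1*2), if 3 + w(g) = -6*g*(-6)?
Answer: 1/69 ≈ 0.014493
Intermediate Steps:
w(g) = -3 + 36*g (w(g) = -3 - 6*g*(-6) = -3 + 36*g)
1/w(1*2) = 1/(-3 + 36*(1*2)) = 1/(-3 + 36*2) = 1/(-3 + 72) = 1/69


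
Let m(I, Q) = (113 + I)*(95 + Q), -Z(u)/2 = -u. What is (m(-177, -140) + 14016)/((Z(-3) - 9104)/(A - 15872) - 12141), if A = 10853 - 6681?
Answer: -19768320/14204059 ≈ -1.3917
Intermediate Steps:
Z(u) = 2*u (Z(u) = -(-2)*u = 2*u)
A = 4172
m(I, Q) = (95 + Q)*(113 + I)
(m(-177, -140) + 14016)/((Z(-3) - 9104)/(A - 15872) - 12141) = ((10735 + 95*(-177) + 113*(-140) - 177*(-140)) + 14016)/((2*(-3) - 9104)/(4172 - 15872) - 12141) = ((10735 - 16815 - 15820 + 24780) + 14016)/((-6 - 9104)/(-11700) - 12141) = (2880 + 14016)/(-9110*(-1/11700) - 12141) = 16896/(911/1170 - 12141) = 16896/(-14204059/1170) = 16896*(-1170/14204059) = -19768320/14204059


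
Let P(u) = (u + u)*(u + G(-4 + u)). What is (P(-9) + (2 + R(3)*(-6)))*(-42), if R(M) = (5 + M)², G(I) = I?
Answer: -588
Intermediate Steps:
P(u) = 2*u*(-4 + 2*u) (P(u) = (u + u)*(u + (-4 + u)) = (2*u)*(-4 + 2*u) = 2*u*(-4 + 2*u))
(P(-9) + (2 + R(3)*(-6)))*(-42) = (4*(-9)*(-2 - 9) + (2 + (5 + 3)²*(-6)))*(-42) = (4*(-9)*(-11) + (2 + 8²*(-6)))*(-42) = (396 + (2 + 64*(-6)))*(-42) = (396 + (2 - 384))*(-42) = (396 - 382)*(-42) = 14*(-42) = -588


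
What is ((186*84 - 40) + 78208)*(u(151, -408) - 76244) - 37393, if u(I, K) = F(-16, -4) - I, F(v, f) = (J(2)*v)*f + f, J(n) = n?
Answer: -7153647025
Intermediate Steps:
F(v, f) = f + 2*f*v (F(v, f) = (2*v)*f + f = 2*f*v + f = f + 2*f*v)
u(I, K) = 124 - I (u(I, K) = -4*(1 + 2*(-16)) - I = -4*(1 - 32) - I = -4*(-31) - I = 124 - I)
((186*84 - 40) + 78208)*(u(151, -408) - 76244) - 37393 = ((186*84 - 40) + 78208)*((124 - 1*151) - 76244) - 37393 = ((15624 - 40) + 78208)*((124 - 151) - 76244) - 37393 = (15584 + 78208)*(-27 - 76244) - 37393 = 93792*(-76271) - 37393 = -7153609632 - 37393 = -7153647025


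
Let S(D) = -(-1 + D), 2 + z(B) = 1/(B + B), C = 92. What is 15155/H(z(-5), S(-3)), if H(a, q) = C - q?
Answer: 15155/88 ≈ 172.22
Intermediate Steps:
z(B) = -2 + 1/(2*B) (z(B) = -2 + 1/(B + B) = -2 + 1/(2*B))
S(D) = 1 - D
H(a, q) = 92 - q
15155/H(z(-5), S(-3)) = 15155/(92 - (1 - 1*(-3))) = 15155/(92 - (1 + 3)) = 15155/(92 - 1*4) = 15155/(92 - 4) = 15155/88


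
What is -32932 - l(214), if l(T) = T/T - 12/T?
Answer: -3523825/107 ≈ -32933.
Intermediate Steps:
l(T) = 1 - 12/T
-32932 - l(214) = -32932 - (-12 + 214)/214 = -32932 - 202/214 = -32932 - 1*101/107 = -32932 - 101/107 = -3523825/107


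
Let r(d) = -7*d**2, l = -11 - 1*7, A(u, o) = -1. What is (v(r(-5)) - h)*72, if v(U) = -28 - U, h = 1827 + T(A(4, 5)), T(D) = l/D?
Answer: -122256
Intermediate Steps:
l = -18 (l = -11 - 7 = -18)
T(D) = -18/D
h = 1845 (h = 1827 - 18/(-1) = 1827 - 18*(-1) = 1827 + 18 = 1845)
(v(r(-5)) - h)*72 = ((-28 - (-7)*(-5)**2) - 1*1845)*72 = ((-28 - (-7)*25) - 1845)*72 = ((-28 - 1*(-175)) - 1845)*72 = ((-28 + 175) - 1845)*72 = (147 - 1845)*72 = -1698*72 = -122256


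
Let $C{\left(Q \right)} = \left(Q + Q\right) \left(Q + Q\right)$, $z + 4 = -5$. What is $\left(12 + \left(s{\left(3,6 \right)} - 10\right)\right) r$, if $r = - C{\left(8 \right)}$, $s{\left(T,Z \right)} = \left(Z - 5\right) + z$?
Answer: $1536$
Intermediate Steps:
$z = -9$ ($z = -4 - 5 = -9$)
$C{\left(Q \right)} = 4 Q^{2}$ ($C{\left(Q \right)} = 2 Q 2 Q = 4 Q^{2}$)
$s{\left(T,Z \right)} = -14 + Z$ ($s{\left(T,Z \right)} = \left(Z - 5\right) - 9 = \left(-5 + Z\right) - 9 = -14 + Z$)
$r = -256$ ($r = - 4 \cdot 8^{2} = - 4 \cdot 64 = \left(-1\right) 256 = -256$)
$\left(12 + \left(s{\left(3,6 \right)} - 10\right)\right) r = \left(12 + \left(\left(-14 + 6\right) - 10\right)\right) \left(-256\right) = \left(12 - 18\right) \left(-256\right) = \left(-6\right) \left(-256\right) = 1536$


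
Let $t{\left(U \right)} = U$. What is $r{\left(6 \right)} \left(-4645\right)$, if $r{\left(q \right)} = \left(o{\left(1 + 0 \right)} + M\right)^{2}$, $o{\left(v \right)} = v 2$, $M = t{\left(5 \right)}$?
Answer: $-227605$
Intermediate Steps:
$M = 5$
$o{\left(v \right)} = 2 v$
$r{\left(q \right)} = 49$ ($r{\left(q \right)} = \left(2 \left(1 + 0\right) + 5\right)^{2} = \left(2 \cdot 1 + 5\right)^{2} = \left(2 + 5\right)^{2} = 7^{2} = 49$)
$r{\left(6 \right)} \left(-4645\right) = 49 \left(-4645\right) = -227605$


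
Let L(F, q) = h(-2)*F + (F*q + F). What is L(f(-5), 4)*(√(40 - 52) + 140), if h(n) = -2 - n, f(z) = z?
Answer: -3500 - 50*I*√3 ≈ -3500.0 - 86.603*I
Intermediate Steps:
L(F, q) = F + F*q (L(F, q) = (-2 - 1*(-2))*F + (F*q + F) = (-2 + 2)*F + (F + F*q) = 0*F + (F + F*q) = 0 + (F + F*q) = F + F*q)
L(f(-5), 4)*(√(40 - 52) + 140) = (-5*(1 + 4))*(√(40 - 52) + 140) = (-5*5)*(√(-12) + 140) = -25*(2*I*√3 + 140) = -25*(140 + 2*I*√3) = -3500 - 50*I*√3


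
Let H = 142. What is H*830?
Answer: 117860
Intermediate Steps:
H*830 = 142*830 = 117860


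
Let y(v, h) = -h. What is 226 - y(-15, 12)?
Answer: 238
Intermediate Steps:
226 - y(-15, 12) = 226 - (-1)*12 = 226 - 1*(-12) = 226 + 12 = 238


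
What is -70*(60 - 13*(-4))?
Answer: -7840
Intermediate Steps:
-70*(60 - 13*(-4)) = -70*(60 + 52) = -70*112 = -7840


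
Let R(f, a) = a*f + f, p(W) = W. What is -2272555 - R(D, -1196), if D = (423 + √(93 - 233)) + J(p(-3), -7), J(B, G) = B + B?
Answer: -1774240 + 2390*I*√35 ≈ -1.7742e+6 + 14139.0*I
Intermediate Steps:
J(B, G) = 2*B
D = 417 + 2*I*√35 (D = (423 + √(93 - 233)) + 2*(-3) = (423 + √(-140)) - 6 = (423 + 2*I*√35) - 6 = 417 + 2*I*√35 ≈ 417.0 + 11.832*I)
R(f, a) = f + a*f
-2272555 - R(D, -1196) = -2272555 - (417 + 2*I*√35)*(1 - 1196) = -2272555 - (417 + 2*I*√35)*(-1195) = -2272555 - (-498315 - 2390*I*√35) = -2272555 + (498315 + 2390*I*√35) = -1774240 + 2390*I*√35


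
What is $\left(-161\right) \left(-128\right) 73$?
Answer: $1504384$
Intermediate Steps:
$\left(-161\right) \left(-128\right) 73 = 20608 \cdot 73 = 1504384$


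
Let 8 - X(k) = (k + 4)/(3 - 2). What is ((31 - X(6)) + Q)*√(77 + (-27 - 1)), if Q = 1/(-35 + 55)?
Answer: 4627/20 ≈ 231.35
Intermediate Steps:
Q = 1/20 ≈ 0.050000
X(k) = 4 - k (X(k) = 8 - (k + 4)/(3 - 2) = 8 - (4 + k)/1 = 8 - (4 + k) = 8 + (-4 - k) = 4 - k)
((31 - X(6)) + Q)*√(77 + (-27 - 1)) = ((31 - (4 - 1*6)) + 1/20)*√(77 + (-27 - 1)) = ((31 - (4 - 6)) + 1/20)*√(77 - 28) = ((31 - 1*(-2)) + 1/20)*√49 = ((31 + 2) + 1/20)*7 = (33 + 1/20)*7 = (661/20)*7 = 4627/20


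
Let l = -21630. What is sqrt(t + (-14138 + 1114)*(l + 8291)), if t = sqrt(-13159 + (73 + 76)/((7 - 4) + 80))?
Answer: 2*sqrt(299201559976 + 83*I*sqrt(5664999))/83 ≈ 13181.0 + 0.0043513*I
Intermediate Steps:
t = 4*I*sqrt(5664999)/83 (t = sqrt(-13159 + 149/(3 + 80)) = sqrt(-13159 + 149/83) = sqrt(-1092048/83) = 4*I*sqrt(5664999)/83 ≈ 114.7*I)
sqrt(t + (-14138 + 1114)*(l + 8291)) = sqrt(4*I*sqrt(5664999)/83 + (-14138 + 1114)*(-21630 + 8291)) = sqrt(4*I*sqrt(5664999)/83 - 13024*(-13339)) = sqrt(4*I*sqrt(5664999)/83 + 173727136) = sqrt(173727136 + 4*I*sqrt(5664999)/83)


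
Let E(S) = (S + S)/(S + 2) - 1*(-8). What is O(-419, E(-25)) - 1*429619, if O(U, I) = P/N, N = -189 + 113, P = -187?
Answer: -32650857/76 ≈ -4.2962e+5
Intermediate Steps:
N = -76
E(S) = 8 + 2*S/(2 + S) (E(S) = (2*S)/(2 + S) + 8 = 2*S/(2 + S) + 8 = 8 + 2*S/(2 + S))
O(U, I) = 187/76 (O(U, I) = -187/(-76) = -187*(-1/76) = 187/76)
O(-419, E(-25)) - 1*429619 = 187/76 - 1*429619 = 187/76 - 429619 = -32650857/76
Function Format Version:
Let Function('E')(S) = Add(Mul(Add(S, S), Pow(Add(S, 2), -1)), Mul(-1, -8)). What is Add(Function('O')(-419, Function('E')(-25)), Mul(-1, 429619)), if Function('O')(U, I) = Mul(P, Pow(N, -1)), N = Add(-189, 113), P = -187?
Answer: Rational(-32650857, 76) ≈ -4.2962e+5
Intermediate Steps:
N = -76
Function('E')(S) = Add(8, Mul(2, S, Pow(Add(2, S), -1))) (Function('E')(S) = Add(Mul(Mul(2, S), Pow(Add(2, S), -1)), 8) = Add(Mul(2, S, Pow(Add(2, S), -1)), 8) = Add(8, Mul(2, S, Pow(Add(2, S), -1))))
Function('O')(U, I) = Rational(187, 76) (Function('O')(U, I) = Mul(-187, Pow(-76, -1)) = Mul(-187, Rational(-1, 76)) = Rational(187, 76))
Add(Function('O')(-419, Function('E')(-25)), Mul(-1, 429619)) = Add(Rational(187, 76), Mul(-1, 429619)) = Add(Rational(187, 76), -429619) = Rational(-32650857, 76)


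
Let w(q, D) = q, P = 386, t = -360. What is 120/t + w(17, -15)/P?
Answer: -335/1158 ≈ -0.28929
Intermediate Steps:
120/t + w(17, -15)/P = 120/(-360) + 17/386 = 120*(-1/360) + 17*(1/386) = -⅓ + 17/386 = -335/1158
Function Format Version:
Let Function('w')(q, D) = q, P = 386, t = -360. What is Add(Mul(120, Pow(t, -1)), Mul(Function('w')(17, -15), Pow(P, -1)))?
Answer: Rational(-335, 1158) ≈ -0.28929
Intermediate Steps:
Add(Mul(120, Pow(t, -1)), Mul(Function('w')(17, -15), Pow(P, -1))) = Add(Mul(120, Pow(-360, -1)), Mul(17, Pow(386, -1))) = Add(Mul(120, Rational(-1, 360)), Mul(17, Rational(1, 386))) = Add(Rational(-1, 3), Rational(17, 386)) = Rational(-335, 1158)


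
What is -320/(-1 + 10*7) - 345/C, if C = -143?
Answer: -21955/9867 ≈ -2.2251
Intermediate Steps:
-320/(-1 + 10*7) - 345/C = -320/(-1 + 10*7) - 345/(-143) = -320/(-1 + 70) - 345*(-1/143) = -320/69 + 345/143 = -21955/9867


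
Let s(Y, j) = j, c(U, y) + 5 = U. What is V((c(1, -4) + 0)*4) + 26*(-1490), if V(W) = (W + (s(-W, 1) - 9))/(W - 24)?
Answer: -193697/5 ≈ -38739.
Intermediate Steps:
c(U, y) = -5 + U
V(W) = (-8 + W)/(-24 + W) (V(W) = (W + (1 - 9))/(W - 24) = (W - 8)/(-24 + W) = (-8 + W)/(-24 + W))
V((c(1, -4) + 0)*4) + 26*(-1490) = (-8 + ((-5 + 1) + 0)*4)/(-24 + ((-5 + 1) + 0)*4) + 26*(-1490) = (-8 + (-4 + 0)*4)/(-24 + (-4 + 0)*4) - 38740 = (-8 - 4*4)/(-24 - 4*4) - 38740 = (-8 - 16)/(-24 - 16) - 38740 = -24/(-40) - 38740 = -1/40*(-24) - 38740 = ⅗ - 38740 = -193697/5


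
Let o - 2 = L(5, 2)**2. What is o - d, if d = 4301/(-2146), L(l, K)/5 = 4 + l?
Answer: 4354243/2146 ≈ 2029.0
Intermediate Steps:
L(l, K) = 20 + 5*l (L(l, K) = 5*(4 + l) = 20 + 5*l)
o = 2027 (o = 2 + (20 + 5*5)**2 = 2 + (20 + 25)**2 = 2 + 45**2 = 2 + 2025 = 2027)
d = -4301/2146 (d = 4301*(-1/2146) = -4301/2146 ≈ -2.0042)
o - d = 2027 - 1*(-4301/2146) = 2027 + 4301/2146 = 4354243/2146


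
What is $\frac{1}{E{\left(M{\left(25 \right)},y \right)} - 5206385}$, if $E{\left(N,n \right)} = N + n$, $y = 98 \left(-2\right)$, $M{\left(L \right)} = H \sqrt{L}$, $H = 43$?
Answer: $- \frac{1}{5206366} \approx -1.9207 \cdot 10^{-7}$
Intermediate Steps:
$M{\left(L \right)} = 43 \sqrt{L}$
$y = -196$
$\frac{1}{E{\left(M{\left(25 \right)},y \right)} - 5206385} = \frac{1}{\left(43 \sqrt{25} - 196\right) - 5206385} = \frac{1}{\left(43 \cdot 5 - 196\right) - 5206385} = \frac{1}{\left(215 - 196\right) - 5206385} = \frac{1}{19 - 5206385} = \frac{1}{-5206366} = - \frac{1}{5206366}$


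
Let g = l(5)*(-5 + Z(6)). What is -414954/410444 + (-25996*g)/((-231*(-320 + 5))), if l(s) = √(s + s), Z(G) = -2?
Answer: -207477/205222 + 25996*√10/10395 ≈ 6.8973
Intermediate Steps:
l(s) = √2*√s (l(s) = √(2*s) = √2*√s)
g = -7*√10 (g = (√2*√5)*(-5 - 2) = √10*(-7) = -7*√10 ≈ -22.136)
-414954/410444 + (-25996*g)/((-231*(-320 + 5))) = -414954/410444 + (-(-181972)*√10)/((-231*(-320 + 5))) = -414954*1/410444 + (181972*√10)/((-231*(-315))) = -207477/205222 + (181972*√10)/72765 = -207477/205222 + (181972*√10)*(1/72765) = -207477/205222 + 25996*√10/10395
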